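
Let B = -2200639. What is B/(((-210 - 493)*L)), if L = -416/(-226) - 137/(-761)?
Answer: 189239549527/122159607 ≈ 1549.1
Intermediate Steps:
L = 173769/85993 (L = -416*(-1/226) - 137*(-1/761) = 208/113 + 137/761 = 173769/85993 ≈ 2.0207)
B/(((-210 - 493)*L)) = -2200639*85993/(173769*(-210 - 493)) = -2200639/((-703*173769/85993)) = -2200639/(-122159607/85993) = -2200639*(-85993/122159607) = 189239549527/122159607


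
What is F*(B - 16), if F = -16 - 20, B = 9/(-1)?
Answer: 900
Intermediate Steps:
B = -9 (B = 9*(-1) = -9)
F = -36
F*(B - 16) = -36*(-9 - 16) = -36*(-25) = 900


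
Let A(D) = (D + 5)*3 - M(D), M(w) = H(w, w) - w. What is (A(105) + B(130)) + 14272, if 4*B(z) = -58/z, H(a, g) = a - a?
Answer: 3823791/260 ≈ 14707.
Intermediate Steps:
H(a, g) = 0
B(z) = -29/(2*z) (B(z) = (-58/z)/4 = -29/(2*z))
M(w) = -w (M(w) = 0 - w = -w)
A(D) = 15 + 4*D (A(D) = (D + 5)*3 - (-1)*D = (5 + D)*3 + D = (15 + 3*D) + D = 15 + 4*D)
(A(105) + B(130)) + 14272 = ((15 + 4*105) - 29/2/130) + 14272 = ((15 + 420) - 29/2*1/130) + 14272 = (435 - 29/260) + 14272 = 113071/260 + 14272 = 3823791/260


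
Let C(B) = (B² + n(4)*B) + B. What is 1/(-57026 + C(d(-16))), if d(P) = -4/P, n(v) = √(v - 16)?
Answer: -4866192/277497944371 - 128*I*√3/832493833113 ≈ -1.7536e-5 - 2.6631e-10*I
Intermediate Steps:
n(v) = √(-16 + v)
C(B) = B + B² + 2*I*B*√3 (C(B) = (B² + √(-16 + 4)*B) + B = (B² + √(-12)*B) + B = (B² + (2*I*√3)*B) + B = (B² + 2*I*B*√3) + B = B + B² + 2*I*B*√3)
1/(-57026 + C(d(-16))) = 1/(-57026 + (-4/(-16))*(1 - 4/(-16) + 2*I*√3)) = 1/(-57026 + (-4*(-1/16))*(1 - 4*(-1/16) + 2*I*√3)) = 1/(-57026 + (1 + ¼ + 2*I*√3)/4) = 1/(-57026 + (5/4 + 2*I*√3)/4) = 1/(-57026 + (5/16 + I*√3/2)) = 1/(-912411/16 + I*√3/2)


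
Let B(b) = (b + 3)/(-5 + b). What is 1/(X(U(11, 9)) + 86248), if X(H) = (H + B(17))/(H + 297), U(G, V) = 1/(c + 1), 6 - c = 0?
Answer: 3120/269093779 ≈ 1.1594e-5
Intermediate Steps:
c = 6 (c = 6 - 1*0 = 6 + 0 = 6)
B(b) = (3 + b)/(-5 + b)
U(G, V) = ⅐ (U(G, V) = 1/(6 + 1) = 1/7 = ⅐)
X(H) = (5/3 + H)/(297 + H) (X(H) = (H + (3 + 17)/(-5 + 17))/(H + 297) = (H + 20/12)/(297 + H) = (H + (1/12)*20)/(297 + H) = (H + 5/3)/(297 + H) = (5/3 + H)/(297 + H))
1/(X(U(11, 9)) + 86248) = 1/((5/3 + ⅐)/(297 + ⅐) + 86248) = 1/((38/21)/(2080/7) + 86248) = 1/((7/2080)*(38/21) + 86248) = 1/(19/3120 + 86248) = 1/(269093779/3120) = 3120/269093779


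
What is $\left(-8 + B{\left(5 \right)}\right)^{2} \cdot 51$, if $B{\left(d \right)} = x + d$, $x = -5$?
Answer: $3264$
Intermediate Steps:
$B{\left(d \right)} = -5 + d$
$\left(-8 + B{\left(5 \right)}\right)^{2} \cdot 51 = \left(-8 + \left(-5 + 5\right)\right)^{2} \cdot 51 = \left(-8 + 0\right)^{2} \cdot 51 = \left(-8\right)^{2} \cdot 51 = 64 \cdot 51 = 3264$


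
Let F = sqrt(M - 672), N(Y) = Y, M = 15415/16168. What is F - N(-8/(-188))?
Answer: -2/47 + I*sqrt(43853602202)/8084 ≈ -0.042553 + 25.905*I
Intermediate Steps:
M = 15415/16168 (M = 15415*(1/16168) = 15415/16168 ≈ 0.95343)
F = I*sqrt(43853602202)/8084 (F = sqrt(15415/16168 - 672) = sqrt(-10849481/16168) = I*sqrt(43853602202)/8084 ≈ 25.905*I)
F - N(-8/(-188)) = I*sqrt(43853602202)/8084 - (-8)/(-188) = I*sqrt(43853602202)/8084 - (-8)*(-1)/188 = I*sqrt(43853602202)/8084 - 1*2/47 = I*sqrt(43853602202)/8084 - 2/47 = -2/47 + I*sqrt(43853602202)/8084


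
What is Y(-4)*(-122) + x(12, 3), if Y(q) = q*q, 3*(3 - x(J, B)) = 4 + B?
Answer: -5854/3 ≈ -1951.3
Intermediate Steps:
x(J, B) = 5/3 - B/3 (x(J, B) = 3 - (4 + B)/3 = 3 + (-4/3 - B/3) = 5/3 - B/3)
Y(q) = q²
Y(-4)*(-122) + x(12, 3) = (-4)²*(-122) + (5/3 - ⅓*3) = 16*(-122) + (5/3 - 1) = -1952 + ⅔ = -5854/3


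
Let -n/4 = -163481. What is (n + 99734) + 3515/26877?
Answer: 20256069581/26877 ≈ 7.5366e+5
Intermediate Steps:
n = 653924 (n = -4*(-163481) = 653924)
(n + 99734) + 3515/26877 = (653924 + 99734) + 3515/26877 = 753658 + 3515*(1/26877) = 753658 + 3515/26877 = 20256069581/26877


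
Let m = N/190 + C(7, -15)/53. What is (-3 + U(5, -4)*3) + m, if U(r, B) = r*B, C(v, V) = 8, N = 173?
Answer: -623721/10070 ≈ -61.939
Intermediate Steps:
U(r, B) = B*r
m = 10689/10070 (m = 173/190 + 8/53 = 10689/10070 ≈ 1.0615)
(-3 + U(5, -4)*3) + m = (-3 - 4*5*3) + 10689/10070 = (-3 - 20*3) + 10689/10070 = (-3 - 60) + 10689/10070 = -63 + 10689/10070 = -623721/10070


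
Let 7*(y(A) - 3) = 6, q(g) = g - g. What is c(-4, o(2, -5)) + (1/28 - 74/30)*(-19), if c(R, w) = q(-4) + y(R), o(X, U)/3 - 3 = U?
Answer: 21019/420 ≈ 50.045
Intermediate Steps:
o(X, U) = 9 + 3*U
q(g) = 0
y(A) = 27/7 (y(A) = 3 + (⅐)*6 = 3 + 6/7 = 27/7)
c(R, w) = 27/7 (c(R, w) = 0 + 27/7 = 27/7)
c(-4, o(2, -5)) + (1/28 - 74/30)*(-19) = 27/7 + (1/28 - 74/30)*(-19) = 27/7 + (1*(1/28) - 74*1/30)*(-19) = 27/7 + (1/28 - 37/15)*(-19) = 27/7 - 1021/420*(-19) = 27/7 + 19399/420 = 21019/420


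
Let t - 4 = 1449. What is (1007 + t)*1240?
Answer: 3050400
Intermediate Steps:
t = 1453 (t = 4 + 1449 = 1453)
(1007 + t)*1240 = (1007 + 1453)*1240 = 2460*1240 = 3050400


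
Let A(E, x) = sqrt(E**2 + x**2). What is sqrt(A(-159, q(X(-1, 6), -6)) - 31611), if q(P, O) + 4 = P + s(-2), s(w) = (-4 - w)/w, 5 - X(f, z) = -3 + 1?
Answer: sqrt(-31611 + sqrt(25297)) ≈ 177.35*I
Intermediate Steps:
X(f, z) = 7 (X(f, z) = 5 - (-3 + 1) = 5 - 1*(-2) = 5 + 2 = 7)
s(w) = (-4 - w)/w
q(P, O) = -3 + P (q(P, O) = -4 + (P + (-4 - 1*(-2))/(-2)) = -4 + (P - (-4 + 2)/2) = -4 + (P - 1/2*(-2)) = -4 + (P + 1) = -4 + (1 + P) = -3 + P)
sqrt(A(-159, q(X(-1, 6), -6)) - 31611) = sqrt(sqrt((-159)**2 + (-3 + 7)**2) - 31611) = sqrt(sqrt(25281 + 4**2) - 31611) = sqrt(sqrt(25281 + 16) - 31611) = sqrt(sqrt(25297) - 31611) = sqrt(-31611 + sqrt(25297))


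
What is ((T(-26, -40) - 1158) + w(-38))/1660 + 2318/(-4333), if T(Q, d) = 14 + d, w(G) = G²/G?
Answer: -4571403/3596390 ≈ -1.2711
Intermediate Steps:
w(G) = G
((T(-26, -40) - 1158) + w(-38))/1660 + 2318/(-4333) = (((14 - 40) - 1158) - 38)/1660 + 2318/(-4333) = ((-26 - 1158) - 38)*(1/1660) + 2318*(-1/4333) = (-1184 - 38)*(1/1660) - 2318/4333 = -1222*1/1660 - 2318/4333 = -611/830 - 2318/4333 = -4571403/3596390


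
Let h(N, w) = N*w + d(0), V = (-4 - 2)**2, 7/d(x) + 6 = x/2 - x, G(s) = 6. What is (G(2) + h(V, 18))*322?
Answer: 630637/3 ≈ 2.1021e+5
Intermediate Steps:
d(x) = 7/(-6 - x/2) (d(x) = 7/(-6 + (x/2 - x)) = 7/(-6 - x/2))
V = 36 (V = (-6)**2 = 36)
h(N, w) = -7/6 + N*w (h(N, w) = N*w - 14/(12 + 0) = N*w - 14/12 = N*w - 14*1/12 = N*w - 7/6 = -7/6 + N*w)
(G(2) + h(V, 18))*322 = (6 + (-7/6 + 36*18))*322 = (6 + (-7/6 + 648))*322 = (6 + 3881/6)*322 = (3917/6)*322 = 630637/3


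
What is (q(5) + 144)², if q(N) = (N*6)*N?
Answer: 86436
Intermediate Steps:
q(N) = 6*N² (q(N) = (6*N)*N = 6*N²)
(q(5) + 144)² = (6*5² + 144)² = (6*25 + 144)² = (150 + 144)² = 294² = 86436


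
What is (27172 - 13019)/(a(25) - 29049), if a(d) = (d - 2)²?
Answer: -14153/28520 ≈ -0.49625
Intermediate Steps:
a(d) = (-2 + d)²
(27172 - 13019)/(a(25) - 29049) = (27172 - 13019)/((-2 + 25)² - 29049) = 14153/(23² - 29049) = 14153/(529 - 29049) = 14153/(-28520) = 14153*(-1/28520) = -14153/28520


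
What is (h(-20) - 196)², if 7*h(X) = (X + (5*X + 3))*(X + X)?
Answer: 10942864/49 ≈ 2.2332e+5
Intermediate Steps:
h(X) = 2*X*(3 + 6*X)/7 (h(X) = ((X + (5*X + 3))*(X + X))/7 = ((X + (3 + 5*X))*(2*X))/7 = ((3 + 6*X)*(2*X))/7 = (2*X*(3 + 6*X))/7 = 2*X*(3 + 6*X)/7)
(h(-20) - 196)² = ((6/7)*(-20)*(1 + 2*(-20)) - 196)² = ((6/7)*(-20)*(1 - 40) - 196)² = ((6/7)*(-20)*(-39) - 196)² = (4680/7 - 196)² = (3308/7)² = 10942864/49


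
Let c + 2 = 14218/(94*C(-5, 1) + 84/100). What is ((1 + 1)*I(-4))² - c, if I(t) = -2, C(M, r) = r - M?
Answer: -101272/14121 ≈ -7.1717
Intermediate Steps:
c = 327208/14121 (c = -2 + 14218/(94*(1 - 1*(-5)) + 84/100) = -2 + 14218/(94*(1 + 5) + 84*(1/100)) = -2 + 14218/(94*6 + 21/25) = -2 + 14218/(564 + 21/25) = -2 + 14218/(14121/25) = -2 + 14218*(25/14121) = -2 + 355450/14121 = 327208/14121 ≈ 23.172)
((1 + 1)*I(-4))² - c = ((1 + 1)*(-2))² - 1*327208/14121 = (2*(-2))² - 327208/14121 = (-4)² - 327208/14121 = 16 - 327208/14121 = -101272/14121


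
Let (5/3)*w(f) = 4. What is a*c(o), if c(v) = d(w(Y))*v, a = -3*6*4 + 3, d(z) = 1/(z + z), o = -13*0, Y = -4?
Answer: 0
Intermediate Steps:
w(f) = 12/5 (w(f) = (⅗)*4 = 12/5)
o = 0
d(z) = 1/(2*z)
a = -69 (a = -18*4 + 3 = -72 + 3 = -69)
c(v) = 5*v/24 (c(v) = (1/(2*(12/5)))*v = ((½)*(5/12))*v = 5*v/24)
a*c(o) = -115*0/8 = -69*0 = 0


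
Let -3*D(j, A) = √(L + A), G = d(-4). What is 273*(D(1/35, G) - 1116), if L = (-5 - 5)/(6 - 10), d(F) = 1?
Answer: -304668 - 91*√14/2 ≈ -3.0484e+5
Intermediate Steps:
G = 1
L = 5/2 (L = -10/(-4) = -10*(-¼) = 5/2 ≈ 2.5000)
D(j, A) = -√(5/2 + A)/3
273*(D(1/35, G) - 1116) = 273*(-√(10 + 4*1)/6 - 1116) = 273*(-√(10 + 4)/6 - 1116) = 273*(-√14/6 - 1116) = 273*(-1116 - √14/6) = -304668 - 91*√14/2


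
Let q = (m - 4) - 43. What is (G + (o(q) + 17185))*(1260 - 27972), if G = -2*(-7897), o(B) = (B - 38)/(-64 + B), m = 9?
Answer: -14976234168/17 ≈ -8.8096e+8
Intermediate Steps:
q = -38 (q = (9 - 4) - 43 = 5 - 43 = -38)
o(B) = (-38 + B)/(-64 + B)
G = 15794
(G + (o(q) + 17185))*(1260 - 27972) = (15794 + ((-38 - 38)/(-64 - 38) + 17185))*(1260 - 27972) = (15794 + (-76/(-102) + 17185))*(-26712) = (15794 + (-1/102*(-76) + 17185))*(-26712) = (15794 + (38/51 + 17185))*(-26712) = (15794 + 876473/51)*(-26712) = (1681967/51)*(-26712) = -14976234168/17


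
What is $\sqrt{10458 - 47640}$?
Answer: $i \sqrt{37182} \approx 192.83 i$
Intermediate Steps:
$\sqrt{10458 - 47640} = \sqrt{-37182} = i \sqrt{37182}$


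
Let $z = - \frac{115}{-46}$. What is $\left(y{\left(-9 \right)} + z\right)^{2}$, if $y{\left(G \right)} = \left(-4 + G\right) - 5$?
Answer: $\frac{961}{4} \approx 240.25$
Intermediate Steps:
$z = \frac{5}{2}$ ($z = \left(-115\right) \left(- \frac{1}{46}\right) = \frac{5}{2} \approx 2.5$)
$y{\left(G \right)} = -9 + G$
$\left(y{\left(-9 \right)} + z\right)^{2} = \left(\left(-9 - 9\right) + \frac{5}{2}\right)^{2} = \left(-18 + \frac{5}{2}\right)^{2} = \left(- \frac{31}{2}\right)^{2} = \frac{961}{4}$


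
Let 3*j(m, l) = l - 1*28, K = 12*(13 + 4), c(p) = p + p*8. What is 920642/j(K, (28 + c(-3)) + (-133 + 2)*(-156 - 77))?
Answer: 1380963/15248 ≈ 90.567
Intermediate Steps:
c(p) = 9*p (c(p) = p + 8*p = 9*p)
K = 204 (K = 12*17 = 204)
j(m, l) = -28/3 + l/3 (j(m, l) = (l - 1*28)/3 = (l - 28)/3 = (-28 + l)/3 = -28/3 + l/3)
920642/j(K, (28 + c(-3)) + (-133 + 2)*(-156 - 77)) = 920642/(-28/3 + ((28 + 9*(-3)) + (-133 + 2)*(-156 - 77))/3) = 920642/(-28/3 + ((28 - 27) - 131*(-233))/3) = 920642/(-28/3 + (1 + 30523)/3) = 920642/(-28/3 + (1/3)*30524) = 920642/(-28/3 + 30524/3) = 920642/(30496/3) = 920642*(3/30496) = 1380963/15248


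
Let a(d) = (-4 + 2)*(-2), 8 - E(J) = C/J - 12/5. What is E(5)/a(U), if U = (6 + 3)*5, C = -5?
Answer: 57/20 ≈ 2.8500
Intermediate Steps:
E(J) = 52/5 + 5/J (E(J) = 8 - (-5/J - 12/5) = 8 - (-12/5 - 5/J) = 8 + (12/5 + 5/J) = 52/5 + 5/J)
U = 45 (U = 9*5 = 45)
a(d) = 4 (a(d) = -2*(-2) = 4)
E(5)/a(U) = (52/5 + 5/5)/4 = (52/5 + 5*(1/5))*(1/4) = (52/5 + 1)*(1/4) = (57/5)*(1/4) = 57/20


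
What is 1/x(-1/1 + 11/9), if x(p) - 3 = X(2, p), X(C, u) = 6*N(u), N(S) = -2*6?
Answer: -1/69 ≈ -0.014493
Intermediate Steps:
N(S) = -12
X(C, u) = -72 (X(C, u) = 6*(-12) = -72)
x(p) = -69 (x(p) = 3 - 72 = -69)
1/x(-1/1 + 11/9) = 1/(-69) = -1/69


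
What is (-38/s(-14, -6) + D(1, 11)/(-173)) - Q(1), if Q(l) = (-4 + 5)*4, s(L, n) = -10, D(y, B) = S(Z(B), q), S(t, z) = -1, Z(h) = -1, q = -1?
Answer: -168/865 ≈ -0.19422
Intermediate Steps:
D(y, B) = -1
Q(l) = 4 (Q(l) = 1*4 = 4)
(-38/s(-14, -6) + D(1, 11)/(-173)) - Q(1) = (-38/(-10) - 1/(-173)) - 1*4 = (-38*(-⅒) - 1*(-1/173)) - 4 = (19/5 + 1/173) - 4 = 3292/865 - 4 = -168/865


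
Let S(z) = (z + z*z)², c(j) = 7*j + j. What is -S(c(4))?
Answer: -1115136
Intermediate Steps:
c(j) = 8*j
S(z) = (z + z²)²
-S(c(4)) = -(8*4)²*(1 + 8*4)² = -32²*(1 + 32)² = -1024*33² = -1024*1089 = -1*1115136 = -1115136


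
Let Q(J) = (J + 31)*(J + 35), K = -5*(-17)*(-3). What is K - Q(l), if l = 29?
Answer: -4095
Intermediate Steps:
K = -255 (K = 85*(-3) = -255)
Q(J) = (31 + J)*(35 + J)
K - Q(l) = -255 - (1085 + 29² + 66*29) = -255 - (1085 + 841 + 1914) = -255 - 1*3840 = -255 - 3840 = -4095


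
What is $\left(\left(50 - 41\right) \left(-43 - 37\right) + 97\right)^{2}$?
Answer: $388129$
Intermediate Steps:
$\left(\left(50 - 41\right) \left(-43 - 37\right) + 97\right)^{2} = \left(9 \left(-80\right) + 97\right)^{2} = \left(-720 + 97\right)^{2} = \left(-623\right)^{2} = 388129$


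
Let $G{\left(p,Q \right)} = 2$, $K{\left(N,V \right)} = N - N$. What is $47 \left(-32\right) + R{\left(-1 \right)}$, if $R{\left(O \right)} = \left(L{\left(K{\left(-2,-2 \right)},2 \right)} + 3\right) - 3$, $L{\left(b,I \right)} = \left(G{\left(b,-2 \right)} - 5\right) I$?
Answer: $-1510$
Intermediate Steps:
$K{\left(N,V \right)} = 0$
$L{\left(b,I \right)} = - 3 I$ ($L{\left(b,I \right)} = \left(2 - 5\right) I = - 3 I$)
$R{\left(O \right)} = -6$ ($R{\left(O \right)} = \left(\left(-3\right) 2 + 3\right) - 3 = \left(-6 + 3\right) - 3 = -3 - 3 = -6$)
$47 \left(-32\right) + R{\left(-1 \right)} = 47 \left(-32\right) - 6 = -1504 - 6 = -1510$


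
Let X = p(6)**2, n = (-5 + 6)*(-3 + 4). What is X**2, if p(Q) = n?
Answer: 1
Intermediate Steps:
n = 1 (n = 1*1 = 1)
p(Q) = 1
X = 1 (X = 1**2 = 1)
X**2 = 1**2 = 1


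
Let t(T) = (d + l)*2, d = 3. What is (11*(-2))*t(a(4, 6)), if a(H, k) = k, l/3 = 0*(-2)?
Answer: -132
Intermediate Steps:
l = 0 (l = 3*(0*(-2)) = 3*0 = 0)
t(T) = 6 (t(T) = (3 + 0)*2 = 3*2 = 6)
(11*(-2))*t(a(4, 6)) = (11*(-2))*6 = -22*6 = -132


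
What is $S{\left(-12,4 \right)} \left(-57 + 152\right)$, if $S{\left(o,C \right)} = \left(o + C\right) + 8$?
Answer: $0$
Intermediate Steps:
$S{\left(o,C \right)} = 8 + C + o$ ($S{\left(o,C \right)} = \left(C + o\right) + 8 = 8 + C + o$)
$S{\left(-12,4 \right)} \left(-57 + 152\right) = \left(8 + 4 - 12\right) \left(-57 + 152\right) = 0 \cdot 95 = 0$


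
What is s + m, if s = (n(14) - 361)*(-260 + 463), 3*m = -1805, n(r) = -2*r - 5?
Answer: -241751/3 ≈ -80584.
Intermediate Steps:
n(r) = -5 - 2*r
m = -1805/3 (m = (⅓)*(-1805) = -1805/3 ≈ -601.67)
s = -79982 (s = ((-5 - 2*14) - 361)*(-260 + 463) = ((-5 - 28) - 361)*203 = (-33 - 361)*203 = -394*203 = -79982)
s + m = -79982 - 1805/3 = -241751/3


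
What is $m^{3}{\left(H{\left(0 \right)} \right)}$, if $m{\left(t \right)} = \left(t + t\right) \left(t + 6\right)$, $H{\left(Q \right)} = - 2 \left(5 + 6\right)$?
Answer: $348913664$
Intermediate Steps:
$H{\left(Q \right)} = -22$ ($H{\left(Q \right)} = \left(-2\right) 11 = -22$)
$m{\left(t \right)} = 2 t \left(6 + t\right)$
$m^{3}{\left(H{\left(0 \right)} \right)} = \left(2 \left(-22\right) \left(6 - 22\right)\right)^{3} = \left(2 \left(-22\right) \left(-16\right)\right)^{3} = 704^{3} = 348913664$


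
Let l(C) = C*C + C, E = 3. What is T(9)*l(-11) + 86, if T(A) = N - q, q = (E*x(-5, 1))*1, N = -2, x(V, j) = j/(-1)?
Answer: 196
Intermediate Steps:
x(V, j) = -j (x(V, j) = j*(-1) = -j)
q = -3 (q = (3*(-1*1))*1 = (3*(-1))*1 = -3*1 = -3)
T(A) = 1 (T(A) = -2 - 1*(-3) = -2 + 3 = 1)
l(C) = C + C**2 (l(C) = C**2 + C = C + C**2)
T(9)*l(-11) + 86 = 1*(-11*(1 - 11)) + 86 = 1*(-11*(-10)) + 86 = 1*110 + 86 = 110 + 86 = 196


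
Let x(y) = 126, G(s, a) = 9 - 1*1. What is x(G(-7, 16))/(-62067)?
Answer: -42/20689 ≈ -0.0020301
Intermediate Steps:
G(s, a) = 8 (G(s, a) = 9 - 1 = 8)
x(G(-7, 16))/(-62067) = 126/(-62067) = 126*(-1/62067) = -42/20689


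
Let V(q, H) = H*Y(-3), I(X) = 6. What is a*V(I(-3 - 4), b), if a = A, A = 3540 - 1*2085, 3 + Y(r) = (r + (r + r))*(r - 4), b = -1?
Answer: -87300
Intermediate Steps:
Y(r) = -3 + 3*r*(-4 + r) (Y(r) = -3 + (r + (r + r))*(r - 4) = -3 + (r + 2*r)*(-4 + r) = -3 + (3*r)*(-4 + r) = -3 + 3*r*(-4 + r))
V(q, H) = 60*H (V(q, H) = H*(-3 - 12*(-3) + 3*(-3)²) = H*(-3 + 36 + 3*9) = H*(-3 + 36 + 27) = H*60 = 60*H)
A = 1455 (A = 3540 - 2085 = 1455)
a = 1455
a*V(I(-3 - 4), b) = 1455*(60*(-1)) = 1455*(-60) = -87300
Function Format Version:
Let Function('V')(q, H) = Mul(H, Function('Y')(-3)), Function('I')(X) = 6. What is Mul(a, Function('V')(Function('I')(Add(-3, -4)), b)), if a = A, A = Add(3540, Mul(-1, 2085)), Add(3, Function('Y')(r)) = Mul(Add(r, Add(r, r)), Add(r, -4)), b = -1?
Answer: -87300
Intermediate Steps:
Function('Y')(r) = Add(-3, Mul(3, r, Add(-4, r))) (Function('Y')(r) = Add(-3, Mul(Add(r, Add(r, r)), Add(r, -4))) = Add(-3, Mul(Add(r, Mul(2, r)), Add(-4, r))) = Add(-3, Mul(Mul(3, r), Add(-4, r))) = Add(-3, Mul(3, r, Add(-4, r))))
Function('V')(q, H) = Mul(60, H) (Function('V')(q, H) = Mul(H, Add(-3, Mul(-12, -3), Mul(3, Pow(-3, 2)))) = Mul(H, Add(-3, 36, Mul(3, 9))) = Mul(H, Add(-3, 36, 27)) = Mul(H, 60) = Mul(60, H))
A = 1455 (A = Add(3540, -2085) = 1455)
a = 1455
Mul(a, Function('V')(Function('I')(Add(-3, -4)), b)) = Mul(1455, Mul(60, -1)) = Mul(1455, -60) = -87300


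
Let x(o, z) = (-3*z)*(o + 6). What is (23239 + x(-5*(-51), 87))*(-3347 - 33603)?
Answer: 1658389900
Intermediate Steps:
x(o, z) = -3*z*(6 + o) (x(o, z) = (-3*z)*(6 + o) = -3*z*(6 + o))
(23239 + x(-5*(-51), 87))*(-3347 - 33603) = (23239 - 3*87*(6 - 5*(-51)))*(-3347 - 33603) = (23239 - 3*87*(6 + 255))*(-36950) = (23239 - 3*87*261)*(-36950) = (23239 - 68121)*(-36950) = -44882*(-36950) = 1658389900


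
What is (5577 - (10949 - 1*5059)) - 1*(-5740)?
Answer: 5427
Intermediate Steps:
(5577 - (10949 - 1*5059)) - 1*(-5740) = (5577 - (10949 - 5059)) + 5740 = (5577 - 1*5890) + 5740 = (5577 - 5890) + 5740 = -313 + 5740 = 5427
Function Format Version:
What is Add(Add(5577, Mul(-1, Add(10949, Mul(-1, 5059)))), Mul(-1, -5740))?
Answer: 5427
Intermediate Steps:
Add(Add(5577, Mul(-1, Add(10949, Mul(-1, 5059)))), Mul(-1, -5740)) = Add(Add(5577, Mul(-1, Add(10949, -5059))), 5740) = Add(Add(5577, Mul(-1, 5890)), 5740) = Add(Add(5577, -5890), 5740) = Add(-313, 5740) = 5427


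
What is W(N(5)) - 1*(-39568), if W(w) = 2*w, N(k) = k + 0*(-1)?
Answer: 39578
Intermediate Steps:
N(k) = k (N(k) = k + 0 = k)
W(N(5)) - 1*(-39568) = 2*5 - 1*(-39568) = 10 + 39568 = 39578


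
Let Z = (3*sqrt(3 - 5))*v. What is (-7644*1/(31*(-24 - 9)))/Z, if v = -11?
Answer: 1274*I*sqrt(2)/11253 ≈ 0.16011*I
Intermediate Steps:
Z = -33*I*sqrt(2) (Z = (3*sqrt(3 - 5))*(-11) = (3*sqrt(-2))*(-11) = (3*(I*sqrt(2)))*(-11) = (3*I*sqrt(2))*(-11) = -33*I*sqrt(2) ≈ -46.669*I)
(-7644*1/(31*(-24 - 9)))/Z = (-7644*1/(31*(-24 - 9)))/((-33*I*sqrt(2))) = (-7644/((-33*31)))*(I*sqrt(2)/66) = (-7644/(-1023))*(I*sqrt(2)/66) = (-7644*(-1/1023))*(I*sqrt(2)/66) = 2548*(I*sqrt(2)/66)/341 = 1274*I*sqrt(2)/11253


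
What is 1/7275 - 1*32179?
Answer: -234102224/7275 ≈ -32179.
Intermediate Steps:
1/7275 - 1*32179 = 1/7275 - 32179 = -234102224/7275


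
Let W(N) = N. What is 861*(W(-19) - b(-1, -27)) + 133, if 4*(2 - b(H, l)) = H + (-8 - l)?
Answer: -28147/2 ≈ -14074.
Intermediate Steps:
b(H, l) = 4 - H/4 + l/4 (b(H, l) = 2 - (H + (-8 - l))/4 = 2 - (-8 + H - l)/4 = 2 + (2 - H/4 + l/4) = 4 - H/4 + l/4)
861*(W(-19) - b(-1, -27)) + 133 = 861*(-19 - (4 - 1/4*(-1) + (1/4)*(-27))) + 133 = 861*(-19 - (4 + 1/4 - 27/4)) + 133 = 861*(-19 - 1*(-5/2)) + 133 = 861*(-19 + 5/2) + 133 = 861*(-33/2) + 133 = -28413/2 + 133 = -28147/2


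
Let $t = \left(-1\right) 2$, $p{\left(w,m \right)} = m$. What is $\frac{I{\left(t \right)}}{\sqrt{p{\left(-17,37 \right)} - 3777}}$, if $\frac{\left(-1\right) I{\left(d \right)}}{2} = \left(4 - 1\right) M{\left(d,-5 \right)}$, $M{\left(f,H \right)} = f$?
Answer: $- \frac{6 i \sqrt{935}}{935} \approx - 0.19622 i$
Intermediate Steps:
$t = -2$
$I{\left(d \right)} = - 6 d$ ($I{\left(d \right)} = - 2 \left(4 - 1\right) d = - 2 \cdot 3 d = - 6 d$)
$\frac{I{\left(t \right)}}{\sqrt{p{\left(-17,37 \right)} - 3777}} = \frac{\left(-6\right) \left(-2\right)}{\sqrt{37 - 3777}} = \frac{12}{\sqrt{-3740}} = \frac{12}{2 i \sqrt{935}} = 12 \left(- \frac{i \sqrt{935}}{1870}\right) = - \frac{6 i \sqrt{935}}{935}$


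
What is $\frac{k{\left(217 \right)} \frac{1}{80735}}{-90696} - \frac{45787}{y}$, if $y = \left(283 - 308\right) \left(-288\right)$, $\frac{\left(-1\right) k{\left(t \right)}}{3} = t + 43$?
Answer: $- \frac{2793900394931}{439340493600} \approx -6.3593$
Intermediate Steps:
$k{\left(t \right)} = -129 - 3 t$ ($k{\left(t \right)} = - 3 \left(t + 43\right) = - 3 \left(43 + t\right) = -129 - 3 t$)
$y = 7200$ ($y = \left(-25\right) \left(-288\right) = 7200$)
$\frac{k{\left(217 \right)} \frac{1}{80735}}{-90696} - \frac{45787}{y} = \frac{\left(-129 - 651\right) \frac{1}{80735}}{-90696} - \frac{45787}{7200} = \left(-129 - 651\right) \frac{1}{80735} \left(- \frac{1}{90696}\right) - \frac{45787}{7200} = \left(-780\right) \frac{1}{80735} \left(- \frac{1}{90696}\right) - \frac{45787}{7200} = \left(- \frac{156}{16147}\right) \left(- \frac{1}{90696}\right) - \frac{45787}{7200} = \frac{13}{122039026} - \frac{45787}{7200} = - \frac{2793900394931}{439340493600}$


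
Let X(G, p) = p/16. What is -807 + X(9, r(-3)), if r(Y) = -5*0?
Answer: -807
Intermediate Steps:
r(Y) = 0
X(G, p) = p/16 (X(G, p) = p*(1/16) = p/16)
-807 + X(9, r(-3)) = -807 + (1/16)*0 = -807 + 0 = -807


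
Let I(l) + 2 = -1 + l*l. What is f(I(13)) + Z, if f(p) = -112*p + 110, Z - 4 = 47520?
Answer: 29042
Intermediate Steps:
Z = 47524 (Z = 4 + 47520 = 47524)
I(l) = -3 + l² (I(l) = -2 + (-1 + l*l) = -2 + (-1 + l²) = -3 + l²)
f(p) = 110 - 112*p
f(I(13)) + Z = (110 - 112*(-3 + 13²)) + 47524 = (110 - 112*(-3 + 169)) + 47524 = (110 - 112*166) + 47524 = (110 - 18592) + 47524 = -18482 + 47524 = 29042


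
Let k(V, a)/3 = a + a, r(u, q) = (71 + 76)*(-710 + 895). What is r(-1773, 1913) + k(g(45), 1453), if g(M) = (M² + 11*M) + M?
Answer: 35913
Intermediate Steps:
r(u, q) = 27195 (r(u, q) = 147*185 = 27195)
g(M) = M² + 12*M
k(V, a) = 6*a (k(V, a) = 3*(a + a) = 3*(2*a) = 6*a)
r(-1773, 1913) + k(g(45), 1453) = 27195 + 6*1453 = 27195 + 8718 = 35913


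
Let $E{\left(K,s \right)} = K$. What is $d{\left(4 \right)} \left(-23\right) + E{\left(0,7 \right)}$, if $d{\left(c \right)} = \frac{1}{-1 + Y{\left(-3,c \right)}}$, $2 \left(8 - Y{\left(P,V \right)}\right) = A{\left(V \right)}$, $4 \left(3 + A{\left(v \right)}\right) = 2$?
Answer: $- \frac{92}{33} \approx -2.7879$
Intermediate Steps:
$A{\left(v \right)} = - \frac{5}{2}$ ($A{\left(v \right)} = -3 + \frac{1}{4} \cdot 2 = -3 + \frac{1}{2} = - \frac{5}{2}$)
$Y{\left(P,V \right)} = \frac{37}{4}$ ($Y{\left(P,V \right)} = 8 - - \frac{5}{4} = 8 + \frac{5}{4} = \frac{37}{4}$)
$d{\left(c \right)} = \frac{4}{33}$ ($d{\left(c \right)} = \frac{1}{-1 + \frac{37}{4}} = \frac{1}{\frac{33}{4}} = \frac{4}{33}$)
$d{\left(4 \right)} \left(-23\right) + E{\left(0,7 \right)} = \frac{4}{33} \left(-23\right) + 0 = - \frac{92}{33} + 0 = - \frac{92}{33}$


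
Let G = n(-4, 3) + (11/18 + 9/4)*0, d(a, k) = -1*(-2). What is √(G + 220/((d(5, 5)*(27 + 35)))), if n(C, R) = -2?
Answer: I*√217/31 ≈ 0.47519*I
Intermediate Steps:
d(a, k) = 2
G = -2 (G = -2 + (11/18 + 9/4)*0 = -2 + (103/36)*0 = -2 + 0 = -2)
√(G + 220/((d(5, 5)*(27 + 35)))) = √(-2 + 220/((2*(27 + 35)))) = √(-2 + 220/((2*62))) = √(-2 + 220/124) = √(-2 + 220*(1/124)) = √(-2 + 55/31) = √(-7/31) = I*√217/31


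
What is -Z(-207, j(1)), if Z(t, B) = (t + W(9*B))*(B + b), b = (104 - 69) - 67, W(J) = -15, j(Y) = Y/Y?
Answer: -6882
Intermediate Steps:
j(Y) = 1
b = -32 (b = 35 - 67 = -32)
Z(t, B) = (-32 + B)*(-15 + t) (Z(t, B) = (t - 15)*(B - 32) = (-15 + t)*(-32 + B) = (-32 + B)*(-15 + t))
-Z(-207, j(1)) = -(480 - 32*(-207) - 15*1 + 1*(-207)) = -(480 + 6624 - 15 - 207) = -1*6882 = -6882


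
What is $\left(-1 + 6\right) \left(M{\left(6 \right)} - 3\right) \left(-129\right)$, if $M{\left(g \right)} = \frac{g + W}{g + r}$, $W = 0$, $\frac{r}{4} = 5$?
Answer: $\frac{23220}{13} \approx 1786.2$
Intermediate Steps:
$r = 20$ ($r = 4 \cdot 5 = 20$)
$M{\left(g \right)} = \frac{g}{20 + g}$ ($M{\left(g \right)} = \frac{g + 0}{g + 20} = \frac{g}{20 + g}$)
$\left(-1 + 6\right) \left(M{\left(6 \right)} - 3\right) \left(-129\right) = \left(-1 + 6\right) \left(\frac{6}{20 + 6} - 3\right) \left(-129\right) = 5 \left(\frac{6}{26} - 3\right) \left(-129\right) = 5 \left(6 \cdot \frac{1}{26} - 3\right) \left(-129\right) = 5 \left(\frac{3}{13} - 3\right) \left(-129\right) = 5 \left(- \frac{36}{13}\right) \left(-129\right) = \left(- \frac{180}{13}\right) \left(-129\right) = \frac{23220}{13}$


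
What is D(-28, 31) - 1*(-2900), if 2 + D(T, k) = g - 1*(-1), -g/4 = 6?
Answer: 2875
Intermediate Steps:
g = -24 (g = -4*6 = -24)
D(T, k) = -25 (D(T, k) = -2 + (-24 - 1*(-1)) = -2 + (-24 + 1) = -2 - 23 = -25)
D(-28, 31) - 1*(-2900) = -25 - 1*(-2900) = -25 + 2900 = 2875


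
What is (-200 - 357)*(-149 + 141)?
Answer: 4456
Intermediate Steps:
(-200 - 357)*(-149 + 141) = -557*(-8) = 4456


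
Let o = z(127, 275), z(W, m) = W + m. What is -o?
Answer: -402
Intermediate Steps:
o = 402 (o = 127 + 275 = 402)
-o = -1*402 = -402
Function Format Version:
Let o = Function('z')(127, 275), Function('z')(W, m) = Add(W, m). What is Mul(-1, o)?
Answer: -402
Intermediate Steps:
o = 402 (o = Add(127, 275) = 402)
Mul(-1, o) = Mul(-1, 402) = -402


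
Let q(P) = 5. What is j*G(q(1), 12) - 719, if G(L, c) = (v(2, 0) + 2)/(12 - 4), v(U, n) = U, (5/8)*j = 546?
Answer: -1411/5 ≈ -282.20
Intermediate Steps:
j = 4368/5 (j = (8/5)*546 = 4368/5 ≈ 873.60)
G(L, c) = ½ (G(L, c) = (2 + 2)/(12 - 4) = 4/8 = 4*(⅛) = ½)
j*G(q(1), 12) - 719 = (4368/5)*(½) - 719 = 2184/5 - 719 = -1411/5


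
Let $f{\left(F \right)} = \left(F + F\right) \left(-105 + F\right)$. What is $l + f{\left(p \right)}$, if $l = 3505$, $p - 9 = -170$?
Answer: $89157$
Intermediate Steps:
$p = -161$ ($p = 9 - 170 = -161$)
$f{\left(F \right)} = 2 F \left(-105 + F\right)$
$l + f{\left(p \right)} = 3505 + 2 \left(-161\right) \left(-105 - 161\right) = 3505 + 2 \left(-161\right) \left(-266\right) = 3505 + 85652 = 89157$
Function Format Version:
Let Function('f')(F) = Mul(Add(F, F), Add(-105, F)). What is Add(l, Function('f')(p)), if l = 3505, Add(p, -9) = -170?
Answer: 89157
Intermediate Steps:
p = -161 (p = Add(9, -170) = -161)
Function('f')(F) = Mul(2, F, Add(-105, F)) (Function('f')(F) = Mul(Mul(2, F), Add(-105, F)) = Mul(2, F, Add(-105, F)))
Add(l, Function('f')(p)) = Add(3505, Mul(2, -161, Add(-105, -161))) = Add(3505, Mul(2, -161, -266)) = Add(3505, 85652) = 89157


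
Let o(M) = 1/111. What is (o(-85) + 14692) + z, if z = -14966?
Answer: -30413/111 ≈ -273.99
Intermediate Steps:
o(M) = 1/111
(o(-85) + 14692) + z = (1/111 + 14692) - 14966 = 1630813/111 - 14966 = -30413/111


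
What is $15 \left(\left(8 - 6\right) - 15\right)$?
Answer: $-195$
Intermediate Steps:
$15 \left(\left(8 - 6\right) - 15\right) = 15 \left(2 - 15\right) = 15 \left(-13\right) = -195$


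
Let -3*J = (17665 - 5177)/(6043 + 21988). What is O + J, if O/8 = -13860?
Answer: -9324244328/84093 ≈ -1.1088e+5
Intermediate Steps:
J = -12488/84093 (J = -(17665 - 5177)/(3*(6043 + 21988)) = -12488/(3*28031) = -1/3*12488/28031 = -12488/84093 ≈ -0.14850)
O = -110880 (O = 8*(-13860) = -110880)
O + J = -110880 - 12488/84093 = -9324244328/84093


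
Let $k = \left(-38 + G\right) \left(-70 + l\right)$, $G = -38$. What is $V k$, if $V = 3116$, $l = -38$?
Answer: $25576128$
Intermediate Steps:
$k = 8208$ ($k = \left(-38 - 38\right) \left(-70 - 38\right) = \left(-76\right) \left(-108\right) = 8208$)
$V k = 3116 \cdot 8208 = 25576128$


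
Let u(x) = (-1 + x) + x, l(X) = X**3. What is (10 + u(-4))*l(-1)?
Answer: -1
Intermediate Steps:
u(x) = -1 + 2*x
(10 + u(-4))*l(-1) = (10 + (-1 + 2*(-4)))*(-1)**3 = (10 + (-1 - 8))*(-1) = (10 - 9)*(-1) = 1*(-1) = -1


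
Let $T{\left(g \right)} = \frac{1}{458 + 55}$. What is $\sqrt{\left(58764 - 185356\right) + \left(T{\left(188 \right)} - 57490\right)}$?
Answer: $\frac{i \sqrt{5382741705}}{171} \approx 429.05 i$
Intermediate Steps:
$T{\left(g \right)} = \frac{1}{513}$
$\sqrt{\left(58764 - 185356\right) + \left(T{\left(188 \right)} - 57490\right)} = \sqrt{\left(58764 - 185356\right) + \left(\frac{1}{513} - 57490\right)} = \sqrt{-126592 - \frac{29492369}{513}} = \sqrt{- \frac{94434065}{513}} = \frac{i \sqrt{5382741705}}{171}$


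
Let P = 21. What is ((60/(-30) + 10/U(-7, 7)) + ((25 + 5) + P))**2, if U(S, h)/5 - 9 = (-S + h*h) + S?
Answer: 2022084/841 ≈ 2404.4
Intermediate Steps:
U(S, h) = 45 + 5*h**2 (U(S, h) = 45 + 5*((-S + h*h) + S) = 45 + 5*((-S + h**2) + S) = 45 + 5*((h**2 - S) + S) = 45 + 5*h**2)
((60/(-30) + 10/U(-7, 7)) + ((25 + 5) + P))**2 = ((60/(-30) + 10/(45 + 5*7**2)) + ((25 + 5) + 21))**2 = ((60*(-1/30) + 10/(45 + 5*49)) + (30 + 21))**2 = ((-2 + 10/(45 + 245)) + 51)**2 = ((-2 + 10/290) + 51)**2 = ((-2 + 10*(1/290)) + 51)**2 = ((-2 + 1/29) + 51)**2 = (-57/29 + 51)**2 = (1422/29)**2 = 2022084/841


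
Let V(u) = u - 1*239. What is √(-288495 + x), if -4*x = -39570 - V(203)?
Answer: I*√1114446/2 ≈ 527.84*I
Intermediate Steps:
V(u) = -239 + u (V(u) = u - 239 = -239 + u)
x = 19767/2 (x = -(-39570 - (-239 + 203))/4 = -(-39570 - 1*(-36))/4 = -(-39570 + 36)/4 = -¼*(-39534) = 19767/2 ≈ 9883.5)
√(-288495 + x) = √(-288495 + 19767/2) = √(-557223/2) = I*√1114446/2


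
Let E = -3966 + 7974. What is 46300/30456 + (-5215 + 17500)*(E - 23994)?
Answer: -1869450256565/7614 ≈ -2.4553e+8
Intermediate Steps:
E = 4008
46300/30456 + (-5215 + 17500)*(E - 23994) = 46300/30456 + (-5215 + 17500)*(4008 - 23994) = 46300*(1/30456) + 12285*(-19986) = 11575/7614 - 245528010 = -1869450256565/7614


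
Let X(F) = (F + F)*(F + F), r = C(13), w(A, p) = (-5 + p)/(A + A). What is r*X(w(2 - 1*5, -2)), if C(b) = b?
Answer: 637/9 ≈ 70.778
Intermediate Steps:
w(A, p) = (-5 + p)/(2*A) (w(A, p) = (-5 + p)/((2*A)) = (-5 + p)*(1/(2*A)) = (-5 + p)/(2*A))
r = 13
X(F) = 4*F² (X(F) = (2*F)*(2*F) = 4*F²)
r*X(w(2 - 1*5, -2)) = 13*(4*((-5 - 2)/(2*(2 - 1*5)))²) = 13*(4*((½)*(-7)/(2 - 5))²) = 13*(4*((½)*(-7)/(-3))²) = 13*(4*((½)*(-⅓)*(-7))²) = 13*(4*(7/6)²) = 13*(4*(49/36)) = 13*(49/9) = 637/9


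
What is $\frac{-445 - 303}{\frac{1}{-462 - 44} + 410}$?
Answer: $- \frac{378488}{207459} \approx -1.8244$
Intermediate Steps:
$\frac{-445 - 303}{\frac{1}{-462 - 44} + 410} = - \frac{748}{\frac{1}{-506} + 410} = - \frac{748}{- \frac{1}{506} + 410} = - \frac{748}{\frac{207459}{506}} = \left(-748\right) \frac{506}{207459} = - \frac{378488}{207459}$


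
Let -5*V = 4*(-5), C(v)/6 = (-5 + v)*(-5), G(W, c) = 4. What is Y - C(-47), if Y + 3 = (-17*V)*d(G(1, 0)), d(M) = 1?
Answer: -1631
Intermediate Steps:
C(v) = 150 - 30*v (C(v) = 6*((-5 + v)*(-5)) = 6*(25 - 5*v) = 150 - 30*v)
V = 4 (V = -4*(-5)/5 = -1/5*(-20) = 4)
Y = -71 (Y = -3 - 17*4*1 = -3 - 68*1 = -3 - 68 = -71)
Y - C(-47) = -71 - (150 - 30*(-47)) = -71 - (150 + 1410) = -71 - 1*1560 = -71 - 1560 = -1631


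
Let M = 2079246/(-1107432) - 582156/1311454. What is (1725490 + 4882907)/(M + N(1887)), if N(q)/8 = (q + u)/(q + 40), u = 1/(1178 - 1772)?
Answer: 5651167176594678189132/4714004833803115 ≈ 1.1988e+6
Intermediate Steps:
u = -1/594 (u = 1/(-594) = -1/594 ≈ -0.0016835)
N(q) = 8*(-1/594 + q)/(40 + q) (N(q) = 8*((q - 1/594)/(q + 40)) = 8*((-1/594 + q)/(40 + q)) = 8*(-1/594 + q)/(40 + q))
M = -280961138923/121028843844 (M = 2079246*(-1/1107432) - 582156*1/1311454 = -346541/184572 - 291078/655727 = -280961138923/121028843844 ≈ -2.3214)
(1725490 + 4882907)/(M + N(1887)) = (1725490 + 4882907)/(-280961138923/121028843844 + 4*(-1 + 594*1887)/(297*(40 + 1887))) = 6608397/(-280961138923/121028843844 + (4/297)*(-1 + 1120878)/1927) = 6608397/(-280961138923/121028843844 + (4/297)*(1/1927)*1120877) = 6608397/(-280961138923/121028843844 + 4483508/572319) = 6608397/(4714004833803115/855149467653756) = 6608397*(855149467653756/4714004833803115) = 5651167176594678189132/4714004833803115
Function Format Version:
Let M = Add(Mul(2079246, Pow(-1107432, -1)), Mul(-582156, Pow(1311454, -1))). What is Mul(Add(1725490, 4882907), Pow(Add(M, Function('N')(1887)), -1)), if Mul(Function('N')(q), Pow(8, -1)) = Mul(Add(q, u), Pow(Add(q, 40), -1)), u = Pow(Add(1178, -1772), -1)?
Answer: Rational(5651167176594678189132, 4714004833803115) ≈ 1.1988e+6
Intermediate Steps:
u = Rational(-1, 594) (u = Pow(-594, -1) = Rational(-1, 594) ≈ -0.0016835)
Function('N')(q) = Mul(8, Pow(Add(40, q), -1), Add(Rational(-1, 594), q)) (Function('N')(q) = Mul(8, Mul(Add(q, Rational(-1, 594)), Pow(Add(q, 40), -1))) = Mul(8, Mul(Add(Rational(-1, 594), q), Pow(Add(40, q), -1))) = Mul(8, Mul(Pow(Add(40, q), -1), Add(Rational(-1, 594), q))) = Mul(8, Pow(Add(40, q), -1), Add(Rational(-1, 594), q)))
M = Rational(-280961138923, 121028843844) (M = Add(Mul(2079246, Rational(-1, 1107432)), Mul(-582156, Rational(1, 1311454))) = Add(Rational(-346541, 184572), Rational(-291078, 655727)) = Rational(-280961138923, 121028843844) ≈ -2.3214)
Mul(Add(1725490, 4882907), Pow(Add(M, Function('N')(1887)), -1)) = Mul(Add(1725490, 4882907), Pow(Add(Rational(-280961138923, 121028843844), Mul(Rational(4, 297), Pow(Add(40, 1887), -1), Add(-1, Mul(594, 1887)))), -1)) = Mul(6608397, Pow(Add(Rational(-280961138923, 121028843844), Mul(Rational(4, 297), Pow(1927, -1), Add(-1, 1120878))), -1)) = Mul(6608397, Pow(Add(Rational(-280961138923, 121028843844), Mul(Rational(4, 297), Rational(1, 1927), 1120877)), -1)) = Mul(6608397, Pow(Add(Rational(-280961138923, 121028843844), Rational(4483508, 572319)), -1)) = Mul(6608397, Pow(Rational(4714004833803115, 855149467653756), -1)) = Mul(6608397, Rational(855149467653756, 4714004833803115)) = Rational(5651167176594678189132, 4714004833803115)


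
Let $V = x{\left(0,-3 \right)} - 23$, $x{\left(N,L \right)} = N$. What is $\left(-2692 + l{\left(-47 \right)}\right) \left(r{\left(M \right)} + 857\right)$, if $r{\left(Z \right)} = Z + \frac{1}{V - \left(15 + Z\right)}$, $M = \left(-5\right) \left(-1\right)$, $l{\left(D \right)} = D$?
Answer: $- \frac{101521035}{43} \approx -2.361 \cdot 10^{6}$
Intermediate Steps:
$M = 5$
$V = -23$ ($V = 0 - 23 = -23$)
$r{\left(Z \right)} = Z + \frac{1}{-38 - Z}$ ($r{\left(Z \right)} = Z + \frac{1}{-23 - \left(15 + Z\right)} = Z + \frac{1}{-38 - Z}$)
$\left(-2692 + l{\left(-47 \right)}\right) \left(r{\left(M \right)} + 857\right) = \left(-2692 - 47\right) \left(\frac{-1 + 5^{2} + 38 \cdot 5}{38 + 5} + 857\right) = - 2739 \left(\frac{-1 + 25 + 190}{43} + 857\right) = - 2739 \left(\frac{1}{43} \cdot 214 + 857\right) = - 2739 \left(\frac{214}{43} + 857\right) = \left(-2739\right) \frac{37065}{43} = - \frac{101521035}{43}$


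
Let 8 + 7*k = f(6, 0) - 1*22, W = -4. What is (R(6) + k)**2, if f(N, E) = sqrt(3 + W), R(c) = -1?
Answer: (37 - I)**2/49 ≈ 27.918 - 1.5102*I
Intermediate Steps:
f(N, E) = I (f(N, E) = sqrt(3 - 4) = sqrt(-1) = I)
k = -30/7 + I/7 (k = -8/7 + (I - 1*22)/7 = -8/7 + (I - 22)/7 = -8/7 + (-22 + I)/7 = -8/7 + (-22/7 + I/7) = -30/7 + I/7 ≈ -4.2857 + 0.14286*I)
(R(6) + k)**2 = (-1 + (-30/7 + I/7))**2 = (-37/7 + I/7)**2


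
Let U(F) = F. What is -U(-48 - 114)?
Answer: 162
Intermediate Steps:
-U(-48 - 114) = -(-48 - 114) = -1*(-162) = 162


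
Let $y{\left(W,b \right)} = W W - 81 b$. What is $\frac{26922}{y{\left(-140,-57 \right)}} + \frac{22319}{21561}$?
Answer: $\frac{1120964465}{522142737} \approx 2.1469$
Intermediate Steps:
$y{\left(W,b \right)} = W^{2} - 81 b$
$\frac{26922}{y{\left(-140,-57 \right)}} + \frac{22319}{21561} = \frac{26922}{\left(-140\right)^{2} - -4617} + \frac{22319}{21561} = \frac{26922}{19600 + 4617} + 22319 \cdot \frac{1}{21561} = \frac{26922}{24217} + \frac{22319}{21561} = \frac{1120964465}{522142737}$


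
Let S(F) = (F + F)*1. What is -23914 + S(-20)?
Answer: -23954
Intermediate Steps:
S(F) = 2*F (S(F) = (2*F)*1 = 2*F)
-23914 + S(-20) = -23914 + 2*(-20) = -23914 - 40 = -23954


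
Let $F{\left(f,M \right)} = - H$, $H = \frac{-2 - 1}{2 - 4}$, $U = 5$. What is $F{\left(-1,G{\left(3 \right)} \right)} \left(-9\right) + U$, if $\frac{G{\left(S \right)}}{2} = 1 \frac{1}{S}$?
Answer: $\frac{37}{2} \approx 18.5$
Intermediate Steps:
$G{\left(S \right)} = \frac{2}{S}$ ($G{\left(S \right)} = 2 \cdot 1 \frac{1}{S} = \frac{2}{S}$)
$H = \frac{3}{2}$ ($H = - \frac{3}{-2} = \left(-3\right) \left(- \frac{1}{2}\right) = \frac{3}{2} \approx 1.5$)
$F{\left(f,M \right)} = - \frac{3}{2}$ ($F{\left(f,M \right)} = \left(-1\right) \frac{3}{2} = - \frac{3}{2}$)
$F{\left(-1,G{\left(3 \right)} \right)} \left(-9\right) + U = \left(- \frac{3}{2}\right) \left(-9\right) + 5 = \frac{27}{2} + 5 = \frac{37}{2}$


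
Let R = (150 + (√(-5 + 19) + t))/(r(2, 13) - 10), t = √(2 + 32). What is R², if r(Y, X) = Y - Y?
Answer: (150 + √14 + √34)²/100 ≈ 254.63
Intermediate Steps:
r(Y, X) = 0
t = √34 ≈ 5.8309
R = -15 - √14/10 - √34/10 (R = (150 + (√(-5 + 19) + √34))/(0 - 10) = (150 + (√14 + √34))/(-10) = (150 + √14 + √34)*(-⅒) = -15 - √14/10 - √34/10 ≈ -15.957)
R² = (-15 - √14/10 - √34/10)²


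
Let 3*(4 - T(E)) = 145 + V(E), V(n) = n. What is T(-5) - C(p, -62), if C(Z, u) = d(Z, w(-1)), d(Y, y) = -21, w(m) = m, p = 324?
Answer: -65/3 ≈ -21.667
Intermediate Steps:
T(E) = -133/3 - E/3 (T(E) = 4 - (145 + E)/3 = 4 + (-145/3 - E/3) = -133/3 - E/3)
C(Z, u) = -21
T(-5) - C(p, -62) = (-133/3 - ⅓*(-5)) - 1*(-21) = (-133/3 + 5/3) + 21 = -128/3 + 21 = -65/3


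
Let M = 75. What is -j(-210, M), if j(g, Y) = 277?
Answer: -277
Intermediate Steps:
-j(-210, M) = -1*277 = -277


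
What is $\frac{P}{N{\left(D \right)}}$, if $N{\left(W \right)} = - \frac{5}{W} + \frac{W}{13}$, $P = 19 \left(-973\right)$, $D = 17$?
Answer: $- \frac{583661}{32} \approx -18239.0$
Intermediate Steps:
$P = -18487$
$N{\left(W \right)} = - \frac{5}{W} + \frac{W}{13}$ ($N{\left(W \right)} = - \frac{5}{W} + W \frac{1}{13} = - \frac{5}{W} + \frac{W}{13}$)
$\frac{P}{N{\left(D \right)}} = - \frac{18487}{- \frac{5}{17} + \frac{1}{13} \cdot 17} = - \frac{18487}{\left(-5\right) \frac{1}{17} + \frac{17}{13}} = - \frac{18487}{- \frac{5}{17} + \frac{17}{13}} = - \frac{18487}{\frac{224}{221}} = \left(-18487\right) \frac{221}{224} = - \frac{583661}{32}$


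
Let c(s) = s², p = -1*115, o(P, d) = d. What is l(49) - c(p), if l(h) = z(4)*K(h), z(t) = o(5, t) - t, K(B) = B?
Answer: -13225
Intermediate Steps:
p = -115
z(t) = 0 (z(t) = t - t = 0)
l(h) = 0 (l(h) = 0*h = 0)
l(49) - c(p) = 0 - 1*(-115)² = 0 - 1*13225 = 0 - 13225 = -13225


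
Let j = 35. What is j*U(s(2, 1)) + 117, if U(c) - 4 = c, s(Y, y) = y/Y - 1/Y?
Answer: 257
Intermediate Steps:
s(Y, y) = -1/Y + y/Y
U(c) = 4 + c
j*U(s(2, 1)) + 117 = 35*(4 + (-1 + 1)/2) + 117 = 35*(4 + (½)*0) + 117 = 35*(4 + 0) + 117 = 35*4 + 117 = 140 + 117 = 257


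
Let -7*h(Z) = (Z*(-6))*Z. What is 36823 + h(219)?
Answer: 545527/7 ≈ 77932.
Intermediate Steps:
h(Z) = 6*Z**2/7 (h(Z) = -Z*(-6)*Z/7 = -(-6*Z)*Z/7 = -(-6)*Z**2/7 = 6*Z**2/7)
36823 + h(219) = 36823 + (6/7)*219**2 = 36823 + (6/7)*47961 = 36823 + 287766/7 = 545527/7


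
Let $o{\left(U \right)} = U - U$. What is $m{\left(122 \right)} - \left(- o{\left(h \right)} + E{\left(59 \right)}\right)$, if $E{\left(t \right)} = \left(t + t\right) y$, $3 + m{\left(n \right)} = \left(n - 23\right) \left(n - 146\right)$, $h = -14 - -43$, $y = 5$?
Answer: $-2969$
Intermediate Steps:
$h = 29$ ($h = -14 + 43 = 29$)
$o{\left(U \right)} = 0$
$m{\left(n \right)} = -3 + \left(-146 + n\right) \left(-23 + n\right)$ ($m{\left(n \right)} = -3 + \left(n - 23\right) \left(n - 146\right) = -3 + \left(-23 + n\right) \left(-146 + n\right) = -3 + \left(-146 + n\right) \left(-23 + n\right)$)
$E{\left(t \right)} = 10 t$ ($E{\left(t \right)} = \left(t + t\right) 5 = 2 t 5 = 10 t$)
$m{\left(122 \right)} - \left(- o{\left(h \right)} + E{\left(59 \right)}\right) = \left(3355 + 122^{2} - 20618\right) + \left(0 - 10 \cdot 59\right) = \left(3355 + 14884 - 20618\right) + \left(0 - 590\right) = -2379 + \left(0 - 590\right) = -2379 - 590 = -2969$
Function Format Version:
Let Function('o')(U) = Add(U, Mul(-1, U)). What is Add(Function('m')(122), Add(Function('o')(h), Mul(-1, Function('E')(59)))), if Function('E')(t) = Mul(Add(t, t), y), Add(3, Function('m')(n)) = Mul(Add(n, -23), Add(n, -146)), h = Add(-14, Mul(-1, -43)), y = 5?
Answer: -2969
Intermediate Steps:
h = 29 (h = Add(-14, 43) = 29)
Function('o')(U) = 0
Function('m')(n) = Add(-3, Mul(Add(-146, n), Add(-23, n))) (Function('m')(n) = Add(-3, Mul(Add(n, -23), Add(n, -146))) = Add(-3, Mul(Add(-23, n), Add(-146, n))) = Add(-3, Mul(Add(-146, n), Add(-23, n))))
Function('E')(t) = Mul(10, t) (Function('E')(t) = Mul(Add(t, t), 5) = Mul(Mul(2, t), 5) = Mul(10, t))
Add(Function('m')(122), Add(Function('o')(h), Mul(-1, Function('E')(59)))) = Add(Add(3355, Pow(122, 2), Mul(-169, 122)), Add(0, Mul(-1, Mul(10, 59)))) = Add(Add(3355, 14884, -20618), Add(0, Mul(-1, 590))) = Add(-2379, Add(0, -590)) = Add(-2379, -590) = -2969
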